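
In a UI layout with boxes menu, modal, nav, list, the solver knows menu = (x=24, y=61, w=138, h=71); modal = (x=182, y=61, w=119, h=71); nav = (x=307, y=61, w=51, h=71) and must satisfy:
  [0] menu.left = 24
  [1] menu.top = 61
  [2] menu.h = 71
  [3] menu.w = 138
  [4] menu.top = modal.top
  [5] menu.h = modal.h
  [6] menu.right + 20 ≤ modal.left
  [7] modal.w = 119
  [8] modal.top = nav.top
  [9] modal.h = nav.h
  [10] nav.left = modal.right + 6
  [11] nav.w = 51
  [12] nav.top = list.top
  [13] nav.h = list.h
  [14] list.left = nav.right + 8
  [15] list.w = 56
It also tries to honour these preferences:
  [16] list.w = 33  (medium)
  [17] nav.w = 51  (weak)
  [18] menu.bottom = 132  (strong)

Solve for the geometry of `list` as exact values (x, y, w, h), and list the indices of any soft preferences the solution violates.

1. list.y = 61  [nav.top = list.top]
2. list.h = 71  [nav.h = list.h]
3. list.x = 366  [list.left = nav.right + 8]
4. list.w = 56  [list.w = 56]

list = (x=366, y=61, w=56, h=71)
violated soft preferences: 16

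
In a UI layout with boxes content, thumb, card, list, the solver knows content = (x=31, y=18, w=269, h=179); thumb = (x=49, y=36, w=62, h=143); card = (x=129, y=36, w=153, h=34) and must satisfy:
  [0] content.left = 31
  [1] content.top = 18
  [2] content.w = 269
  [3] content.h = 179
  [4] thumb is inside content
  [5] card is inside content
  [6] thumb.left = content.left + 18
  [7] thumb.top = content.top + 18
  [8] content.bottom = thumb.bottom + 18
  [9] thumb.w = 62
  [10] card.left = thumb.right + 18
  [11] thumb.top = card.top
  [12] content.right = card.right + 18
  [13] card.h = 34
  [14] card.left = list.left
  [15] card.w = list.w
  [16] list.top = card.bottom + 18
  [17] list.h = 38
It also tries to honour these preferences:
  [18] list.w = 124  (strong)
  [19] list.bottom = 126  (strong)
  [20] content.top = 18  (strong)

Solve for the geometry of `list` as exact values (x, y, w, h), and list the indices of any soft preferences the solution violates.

1. list.x = 129  [card.left = list.left]
2. list.w = 153  [card.w = list.w]
3. list.y = 88  [list.top = card.bottom + 18]
4. list.h = 38  [list.h = 38]

list = (x=129, y=88, w=153, h=38)
violated soft preferences: 18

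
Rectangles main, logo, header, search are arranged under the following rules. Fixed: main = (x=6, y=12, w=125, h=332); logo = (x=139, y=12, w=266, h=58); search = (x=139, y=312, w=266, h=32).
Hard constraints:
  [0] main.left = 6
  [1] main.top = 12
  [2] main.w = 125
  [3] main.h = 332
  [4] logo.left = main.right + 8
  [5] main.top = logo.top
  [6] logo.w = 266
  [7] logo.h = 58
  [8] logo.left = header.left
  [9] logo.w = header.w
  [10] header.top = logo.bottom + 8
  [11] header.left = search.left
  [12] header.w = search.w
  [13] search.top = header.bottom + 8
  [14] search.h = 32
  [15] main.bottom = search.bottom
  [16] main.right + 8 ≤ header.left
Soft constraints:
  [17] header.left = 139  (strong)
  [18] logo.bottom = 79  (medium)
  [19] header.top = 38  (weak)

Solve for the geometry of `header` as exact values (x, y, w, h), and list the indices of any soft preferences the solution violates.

header = (x=139, y=78, w=266, h=226)
violated soft preferences: 18, 19

1. header.x = 139  [logo.left = header.left]
2. header.w = 266  [logo.w = header.w]
3. header.y = 78  [header.top = logo.bottom + 8]
4. header.h = 226  [search.top = header.bottom + 8]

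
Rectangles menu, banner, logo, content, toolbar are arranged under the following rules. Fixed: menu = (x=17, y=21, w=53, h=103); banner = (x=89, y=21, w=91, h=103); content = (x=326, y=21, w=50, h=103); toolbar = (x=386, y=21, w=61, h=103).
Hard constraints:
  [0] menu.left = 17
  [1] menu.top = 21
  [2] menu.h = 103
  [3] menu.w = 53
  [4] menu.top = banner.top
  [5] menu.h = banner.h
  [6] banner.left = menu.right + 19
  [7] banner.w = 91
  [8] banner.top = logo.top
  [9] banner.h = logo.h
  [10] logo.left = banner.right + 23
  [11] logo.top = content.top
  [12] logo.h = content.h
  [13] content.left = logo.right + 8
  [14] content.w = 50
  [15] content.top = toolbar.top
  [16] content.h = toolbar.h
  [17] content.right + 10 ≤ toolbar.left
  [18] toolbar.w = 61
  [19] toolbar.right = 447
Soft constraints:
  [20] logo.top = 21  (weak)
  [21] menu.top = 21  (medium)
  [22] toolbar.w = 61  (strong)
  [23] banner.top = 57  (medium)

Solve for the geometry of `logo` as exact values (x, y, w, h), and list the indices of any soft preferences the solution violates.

1. logo.y = 21  [banner.top = logo.top]
2. logo.h = 103  [banner.h = logo.h]
3. logo.x = 203  [logo.left = banner.right + 23]
4. logo.w = 115  [content.left = logo.right + 8]

logo = (x=203, y=21, w=115, h=103)
violated soft preferences: 23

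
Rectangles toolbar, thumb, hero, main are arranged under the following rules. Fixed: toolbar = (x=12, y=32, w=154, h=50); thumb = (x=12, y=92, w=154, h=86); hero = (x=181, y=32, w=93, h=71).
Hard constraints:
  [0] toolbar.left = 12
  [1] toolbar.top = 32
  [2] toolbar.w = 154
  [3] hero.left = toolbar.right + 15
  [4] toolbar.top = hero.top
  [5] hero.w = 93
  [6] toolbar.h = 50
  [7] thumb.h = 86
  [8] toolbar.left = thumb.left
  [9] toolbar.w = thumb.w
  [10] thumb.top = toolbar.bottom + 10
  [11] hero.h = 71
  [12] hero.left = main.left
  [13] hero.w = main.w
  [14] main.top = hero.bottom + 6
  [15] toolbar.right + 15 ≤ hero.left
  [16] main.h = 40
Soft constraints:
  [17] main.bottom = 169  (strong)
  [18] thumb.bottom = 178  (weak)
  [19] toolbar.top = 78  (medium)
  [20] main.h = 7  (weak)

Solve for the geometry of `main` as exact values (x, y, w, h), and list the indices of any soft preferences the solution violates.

main = (x=181, y=109, w=93, h=40)
violated soft preferences: 17, 19, 20

1. main.x = 181  [hero.left = main.left]
2. main.w = 93  [hero.w = main.w]
3. main.y = 109  [main.top = hero.bottom + 6]
4. main.h = 40  [main.h = 40]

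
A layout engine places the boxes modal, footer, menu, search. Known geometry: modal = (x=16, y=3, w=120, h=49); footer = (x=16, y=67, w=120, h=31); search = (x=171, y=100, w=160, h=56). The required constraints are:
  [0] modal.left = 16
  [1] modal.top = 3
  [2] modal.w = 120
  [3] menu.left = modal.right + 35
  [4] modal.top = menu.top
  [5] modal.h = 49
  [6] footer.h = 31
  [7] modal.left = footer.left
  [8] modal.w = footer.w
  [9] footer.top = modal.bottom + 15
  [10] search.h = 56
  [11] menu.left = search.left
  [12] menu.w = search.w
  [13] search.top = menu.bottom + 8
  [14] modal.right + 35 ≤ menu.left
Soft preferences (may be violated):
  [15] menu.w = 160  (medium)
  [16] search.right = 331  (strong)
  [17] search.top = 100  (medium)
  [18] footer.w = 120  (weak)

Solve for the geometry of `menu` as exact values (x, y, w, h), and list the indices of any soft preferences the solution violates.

menu = (x=171, y=3, w=160, h=89)
violated soft preferences: none

1. menu.x = 171  [menu.left = modal.right + 35]
2. menu.y = 3  [modal.top = menu.top]
3. menu.w = 160  [menu.w = search.w]
4. menu.h = 89  [search.top = menu.bottom + 8]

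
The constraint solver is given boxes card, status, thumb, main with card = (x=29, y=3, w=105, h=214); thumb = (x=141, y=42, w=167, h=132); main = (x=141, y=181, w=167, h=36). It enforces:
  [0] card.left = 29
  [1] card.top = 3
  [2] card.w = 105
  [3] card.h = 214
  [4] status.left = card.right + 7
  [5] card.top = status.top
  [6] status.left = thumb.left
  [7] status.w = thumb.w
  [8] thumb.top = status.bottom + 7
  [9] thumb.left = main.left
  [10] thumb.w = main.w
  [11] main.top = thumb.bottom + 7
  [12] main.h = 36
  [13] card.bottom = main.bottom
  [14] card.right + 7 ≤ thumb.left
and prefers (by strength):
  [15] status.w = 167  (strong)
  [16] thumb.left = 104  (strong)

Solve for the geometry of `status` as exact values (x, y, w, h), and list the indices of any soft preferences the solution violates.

1. status.x = 141  [status.left = card.right + 7]
2. status.y = 3  [card.top = status.top]
3. status.w = 167  [status.w = thumb.w]
4. status.h = 32  [thumb.top = status.bottom + 7]

status = (x=141, y=3, w=167, h=32)
violated soft preferences: 16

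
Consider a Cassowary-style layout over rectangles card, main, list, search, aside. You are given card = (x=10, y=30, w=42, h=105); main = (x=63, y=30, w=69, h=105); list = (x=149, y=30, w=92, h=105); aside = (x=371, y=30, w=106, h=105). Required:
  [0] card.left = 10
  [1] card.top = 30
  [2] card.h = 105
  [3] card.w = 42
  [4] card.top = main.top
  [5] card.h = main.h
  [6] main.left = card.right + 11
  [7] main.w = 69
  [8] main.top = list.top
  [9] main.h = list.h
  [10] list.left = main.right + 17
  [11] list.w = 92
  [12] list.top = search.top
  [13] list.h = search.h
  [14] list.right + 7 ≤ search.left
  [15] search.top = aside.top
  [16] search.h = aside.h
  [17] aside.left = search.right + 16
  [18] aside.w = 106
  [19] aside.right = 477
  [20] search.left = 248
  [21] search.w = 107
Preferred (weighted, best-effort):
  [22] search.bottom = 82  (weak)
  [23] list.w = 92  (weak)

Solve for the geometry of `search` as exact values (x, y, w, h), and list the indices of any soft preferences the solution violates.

search = (x=248, y=30, w=107, h=105)
violated soft preferences: 22

1. search.y = 30  [list.top = search.top]
2. search.h = 105  [list.h = search.h]
3. search.x = 248  [search.left = 248]
4. search.w = 107  [search.w = 107]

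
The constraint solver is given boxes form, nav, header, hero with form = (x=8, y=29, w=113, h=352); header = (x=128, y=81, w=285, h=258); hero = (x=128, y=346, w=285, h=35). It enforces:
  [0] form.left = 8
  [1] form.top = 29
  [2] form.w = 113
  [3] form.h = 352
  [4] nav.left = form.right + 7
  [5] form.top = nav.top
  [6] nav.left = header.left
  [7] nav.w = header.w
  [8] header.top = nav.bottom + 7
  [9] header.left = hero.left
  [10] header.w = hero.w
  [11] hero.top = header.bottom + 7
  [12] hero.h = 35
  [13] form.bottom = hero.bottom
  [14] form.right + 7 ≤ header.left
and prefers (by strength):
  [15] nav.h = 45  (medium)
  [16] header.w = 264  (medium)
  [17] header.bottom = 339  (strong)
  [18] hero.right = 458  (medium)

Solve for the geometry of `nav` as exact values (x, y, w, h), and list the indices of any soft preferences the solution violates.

1. nav.x = 128  [nav.left = form.right + 7]
2. nav.y = 29  [form.top = nav.top]
3. nav.w = 285  [nav.w = header.w]
4. nav.h = 45  [header.top = nav.bottom + 7]

nav = (x=128, y=29, w=285, h=45)
violated soft preferences: 16, 18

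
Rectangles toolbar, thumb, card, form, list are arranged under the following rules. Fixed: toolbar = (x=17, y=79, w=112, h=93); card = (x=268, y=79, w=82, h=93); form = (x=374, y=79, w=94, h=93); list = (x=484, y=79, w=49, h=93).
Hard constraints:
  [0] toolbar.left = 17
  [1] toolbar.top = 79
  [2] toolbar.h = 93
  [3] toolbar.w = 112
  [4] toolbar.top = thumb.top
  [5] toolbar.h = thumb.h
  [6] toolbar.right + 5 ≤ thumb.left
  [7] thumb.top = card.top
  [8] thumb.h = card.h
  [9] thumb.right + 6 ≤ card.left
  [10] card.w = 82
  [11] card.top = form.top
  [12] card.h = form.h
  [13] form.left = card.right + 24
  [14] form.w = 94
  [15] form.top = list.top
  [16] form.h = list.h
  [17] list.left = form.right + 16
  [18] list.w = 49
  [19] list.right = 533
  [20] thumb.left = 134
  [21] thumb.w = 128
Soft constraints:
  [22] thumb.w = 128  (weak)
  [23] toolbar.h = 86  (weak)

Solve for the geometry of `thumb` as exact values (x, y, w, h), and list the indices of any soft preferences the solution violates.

1. thumb.y = 79  [toolbar.top = thumb.top]
2. thumb.h = 93  [toolbar.h = thumb.h]
3. thumb.x = 134  [thumb.left = 134]
4. thumb.w = 128  [thumb.w = 128]

thumb = (x=134, y=79, w=128, h=93)
violated soft preferences: 23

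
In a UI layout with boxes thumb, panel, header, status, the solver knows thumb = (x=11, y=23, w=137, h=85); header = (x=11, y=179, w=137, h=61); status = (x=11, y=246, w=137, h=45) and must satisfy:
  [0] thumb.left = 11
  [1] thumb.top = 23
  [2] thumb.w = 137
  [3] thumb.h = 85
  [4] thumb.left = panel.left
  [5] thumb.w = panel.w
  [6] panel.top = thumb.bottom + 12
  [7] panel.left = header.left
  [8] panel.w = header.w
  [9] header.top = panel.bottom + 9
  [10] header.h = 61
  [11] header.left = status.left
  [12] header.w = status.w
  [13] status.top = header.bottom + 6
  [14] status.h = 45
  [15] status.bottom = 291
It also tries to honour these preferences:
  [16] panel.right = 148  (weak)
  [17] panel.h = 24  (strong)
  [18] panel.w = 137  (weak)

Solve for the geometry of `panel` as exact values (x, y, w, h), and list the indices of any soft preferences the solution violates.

1. panel.x = 11  [thumb.left = panel.left]
2. panel.w = 137  [thumb.w = panel.w]
3. panel.y = 120  [panel.top = thumb.bottom + 12]
4. panel.h = 50  [header.top = panel.bottom + 9]

panel = (x=11, y=120, w=137, h=50)
violated soft preferences: 17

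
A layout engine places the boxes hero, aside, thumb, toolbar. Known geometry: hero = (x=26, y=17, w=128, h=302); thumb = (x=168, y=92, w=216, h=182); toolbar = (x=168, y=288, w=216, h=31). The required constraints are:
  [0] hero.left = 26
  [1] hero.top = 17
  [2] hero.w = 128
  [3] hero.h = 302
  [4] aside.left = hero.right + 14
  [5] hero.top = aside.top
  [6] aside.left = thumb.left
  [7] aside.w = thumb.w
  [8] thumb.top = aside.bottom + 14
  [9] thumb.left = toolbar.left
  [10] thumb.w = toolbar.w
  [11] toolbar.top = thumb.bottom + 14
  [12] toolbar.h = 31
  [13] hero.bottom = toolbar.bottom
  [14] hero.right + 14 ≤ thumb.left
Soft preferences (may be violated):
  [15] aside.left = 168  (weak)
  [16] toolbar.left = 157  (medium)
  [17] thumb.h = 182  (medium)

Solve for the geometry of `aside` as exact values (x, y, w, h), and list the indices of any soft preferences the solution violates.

1. aside.x = 168  [aside.left = hero.right + 14]
2. aside.y = 17  [hero.top = aside.top]
3. aside.w = 216  [aside.w = thumb.w]
4. aside.h = 61  [thumb.top = aside.bottom + 14]

aside = (x=168, y=17, w=216, h=61)
violated soft preferences: 16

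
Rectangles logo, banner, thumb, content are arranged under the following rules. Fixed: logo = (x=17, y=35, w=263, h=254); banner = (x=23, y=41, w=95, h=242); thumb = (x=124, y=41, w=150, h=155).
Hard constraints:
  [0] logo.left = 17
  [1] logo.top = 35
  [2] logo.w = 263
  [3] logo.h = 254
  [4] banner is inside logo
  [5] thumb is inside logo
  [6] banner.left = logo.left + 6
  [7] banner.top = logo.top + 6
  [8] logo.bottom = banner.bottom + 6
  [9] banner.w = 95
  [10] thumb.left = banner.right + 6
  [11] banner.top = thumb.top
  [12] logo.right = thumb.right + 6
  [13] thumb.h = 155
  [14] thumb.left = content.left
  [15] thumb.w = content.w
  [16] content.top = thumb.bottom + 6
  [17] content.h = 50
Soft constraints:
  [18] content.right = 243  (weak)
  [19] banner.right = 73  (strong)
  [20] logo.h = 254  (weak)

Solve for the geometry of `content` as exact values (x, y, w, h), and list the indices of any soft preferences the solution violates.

1. content.x = 124  [thumb.left = content.left]
2. content.w = 150  [thumb.w = content.w]
3. content.y = 202  [content.top = thumb.bottom + 6]
4. content.h = 50  [content.h = 50]

content = (x=124, y=202, w=150, h=50)
violated soft preferences: 18, 19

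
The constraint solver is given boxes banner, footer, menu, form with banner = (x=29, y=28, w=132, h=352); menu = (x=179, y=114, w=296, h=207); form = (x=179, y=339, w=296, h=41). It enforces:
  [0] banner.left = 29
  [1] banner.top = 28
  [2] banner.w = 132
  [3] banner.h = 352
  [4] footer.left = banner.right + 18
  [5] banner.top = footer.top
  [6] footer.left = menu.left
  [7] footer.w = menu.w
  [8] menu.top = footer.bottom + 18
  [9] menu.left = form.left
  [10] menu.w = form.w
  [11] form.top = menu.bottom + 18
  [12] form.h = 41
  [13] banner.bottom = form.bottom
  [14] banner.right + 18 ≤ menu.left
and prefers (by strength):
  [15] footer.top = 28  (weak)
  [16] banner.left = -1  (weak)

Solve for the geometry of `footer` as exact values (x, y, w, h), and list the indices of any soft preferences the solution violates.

footer = (x=179, y=28, w=296, h=68)
violated soft preferences: 16

1. footer.x = 179  [footer.left = banner.right + 18]
2. footer.y = 28  [banner.top = footer.top]
3. footer.w = 296  [footer.w = menu.w]
4. footer.h = 68  [menu.top = footer.bottom + 18]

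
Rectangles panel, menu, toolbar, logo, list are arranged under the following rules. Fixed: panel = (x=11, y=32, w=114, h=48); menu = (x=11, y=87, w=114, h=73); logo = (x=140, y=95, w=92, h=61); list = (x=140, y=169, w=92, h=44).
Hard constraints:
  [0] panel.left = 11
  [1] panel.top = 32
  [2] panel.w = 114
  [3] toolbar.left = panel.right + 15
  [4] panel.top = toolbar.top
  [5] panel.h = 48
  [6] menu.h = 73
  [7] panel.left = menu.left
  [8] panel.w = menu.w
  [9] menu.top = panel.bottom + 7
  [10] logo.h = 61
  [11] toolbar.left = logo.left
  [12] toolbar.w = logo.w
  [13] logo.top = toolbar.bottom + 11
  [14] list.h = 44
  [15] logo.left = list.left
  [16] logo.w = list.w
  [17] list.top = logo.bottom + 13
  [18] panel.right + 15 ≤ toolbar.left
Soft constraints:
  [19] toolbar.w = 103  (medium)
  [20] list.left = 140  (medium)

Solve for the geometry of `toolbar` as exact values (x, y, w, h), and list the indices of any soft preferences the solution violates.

1. toolbar.x = 140  [toolbar.left = panel.right + 15]
2. toolbar.y = 32  [panel.top = toolbar.top]
3. toolbar.w = 92  [toolbar.w = logo.w]
4. toolbar.h = 52  [logo.top = toolbar.bottom + 11]

toolbar = (x=140, y=32, w=92, h=52)
violated soft preferences: 19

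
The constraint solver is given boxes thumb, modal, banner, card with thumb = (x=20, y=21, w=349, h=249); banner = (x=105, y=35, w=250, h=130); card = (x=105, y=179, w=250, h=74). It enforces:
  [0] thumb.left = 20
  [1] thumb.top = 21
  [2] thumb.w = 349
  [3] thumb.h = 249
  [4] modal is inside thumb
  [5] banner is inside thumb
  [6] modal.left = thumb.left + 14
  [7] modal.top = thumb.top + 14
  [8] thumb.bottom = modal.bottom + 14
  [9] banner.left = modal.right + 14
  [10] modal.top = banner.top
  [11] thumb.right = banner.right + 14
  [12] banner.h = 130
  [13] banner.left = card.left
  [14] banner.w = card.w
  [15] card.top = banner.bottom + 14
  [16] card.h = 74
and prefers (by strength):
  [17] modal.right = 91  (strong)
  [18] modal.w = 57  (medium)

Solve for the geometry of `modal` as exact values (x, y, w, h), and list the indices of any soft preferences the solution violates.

1. modal.x = 34  [modal.left = thumb.left + 14]
2. modal.y = 35  [modal.top = thumb.top + 14]
3. modal.h = 221  [thumb.bottom = modal.bottom + 14]
4. modal.w = 57  [banner.left = modal.right + 14]

modal = (x=34, y=35, w=57, h=221)
violated soft preferences: none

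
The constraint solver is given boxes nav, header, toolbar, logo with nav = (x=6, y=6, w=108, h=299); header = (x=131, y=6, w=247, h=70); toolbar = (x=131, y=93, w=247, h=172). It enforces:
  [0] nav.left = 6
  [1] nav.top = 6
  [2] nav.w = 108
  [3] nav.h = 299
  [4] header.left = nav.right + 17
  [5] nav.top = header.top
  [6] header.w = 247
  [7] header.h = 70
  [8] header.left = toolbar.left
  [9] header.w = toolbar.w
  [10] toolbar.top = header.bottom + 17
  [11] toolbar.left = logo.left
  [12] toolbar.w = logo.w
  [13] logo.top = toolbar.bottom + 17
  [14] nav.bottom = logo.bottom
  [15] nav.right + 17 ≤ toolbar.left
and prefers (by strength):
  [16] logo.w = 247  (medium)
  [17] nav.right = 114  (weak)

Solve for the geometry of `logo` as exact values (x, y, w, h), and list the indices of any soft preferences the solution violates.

logo = (x=131, y=282, w=247, h=23)
violated soft preferences: none

1. logo.x = 131  [toolbar.left = logo.left]
2. logo.w = 247  [toolbar.w = logo.w]
3. logo.y = 282  [logo.top = toolbar.bottom + 17]
4. logo.h = 23  [nav.bottom = logo.bottom]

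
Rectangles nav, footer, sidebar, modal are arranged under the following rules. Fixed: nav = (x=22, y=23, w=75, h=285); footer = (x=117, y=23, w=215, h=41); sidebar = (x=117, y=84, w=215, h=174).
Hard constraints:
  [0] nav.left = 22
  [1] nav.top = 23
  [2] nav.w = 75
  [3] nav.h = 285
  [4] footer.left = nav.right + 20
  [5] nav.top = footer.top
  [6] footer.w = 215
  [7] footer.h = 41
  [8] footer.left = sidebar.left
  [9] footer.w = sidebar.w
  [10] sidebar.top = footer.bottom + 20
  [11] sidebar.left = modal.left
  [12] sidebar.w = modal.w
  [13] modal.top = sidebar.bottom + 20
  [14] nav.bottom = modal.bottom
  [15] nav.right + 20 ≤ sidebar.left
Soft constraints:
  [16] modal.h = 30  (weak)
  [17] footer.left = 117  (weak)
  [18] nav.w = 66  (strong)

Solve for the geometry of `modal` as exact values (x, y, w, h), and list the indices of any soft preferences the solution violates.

modal = (x=117, y=278, w=215, h=30)
violated soft preferences: 18

1. modal.x = 117  [sidebar.left = modal.left]
2. modal.w = 215  [sidebar.w = modal.w]
3. modal.y = 278  [modal.top = sidebar.bottom + 20]
4. modal.h = 30  [nav.bottom = modal.bottom]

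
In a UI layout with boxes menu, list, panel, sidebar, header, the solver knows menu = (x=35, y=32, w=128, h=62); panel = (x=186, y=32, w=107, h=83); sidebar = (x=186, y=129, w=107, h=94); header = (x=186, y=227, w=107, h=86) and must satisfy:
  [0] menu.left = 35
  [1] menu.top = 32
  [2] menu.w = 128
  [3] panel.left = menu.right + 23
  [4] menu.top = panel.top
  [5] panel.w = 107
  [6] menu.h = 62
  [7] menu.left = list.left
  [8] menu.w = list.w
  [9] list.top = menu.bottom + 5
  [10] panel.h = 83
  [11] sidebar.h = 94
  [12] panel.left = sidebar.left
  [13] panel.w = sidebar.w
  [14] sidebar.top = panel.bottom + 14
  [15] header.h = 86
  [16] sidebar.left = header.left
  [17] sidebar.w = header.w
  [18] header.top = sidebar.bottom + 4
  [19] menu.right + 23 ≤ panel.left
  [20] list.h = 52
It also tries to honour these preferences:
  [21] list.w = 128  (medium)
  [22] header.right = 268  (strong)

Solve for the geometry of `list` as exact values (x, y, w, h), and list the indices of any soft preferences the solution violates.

list = (x=35, y=99, w=128, h=52)
violated soft preferences: 22

1. list.x = 35  [menu.left = list.left]
2. list.w = 128  [menu.w = list.w]
3. list.y = 99  [list.top = menu.bottom + 5]
4. list.h = 52  [list.h = 52]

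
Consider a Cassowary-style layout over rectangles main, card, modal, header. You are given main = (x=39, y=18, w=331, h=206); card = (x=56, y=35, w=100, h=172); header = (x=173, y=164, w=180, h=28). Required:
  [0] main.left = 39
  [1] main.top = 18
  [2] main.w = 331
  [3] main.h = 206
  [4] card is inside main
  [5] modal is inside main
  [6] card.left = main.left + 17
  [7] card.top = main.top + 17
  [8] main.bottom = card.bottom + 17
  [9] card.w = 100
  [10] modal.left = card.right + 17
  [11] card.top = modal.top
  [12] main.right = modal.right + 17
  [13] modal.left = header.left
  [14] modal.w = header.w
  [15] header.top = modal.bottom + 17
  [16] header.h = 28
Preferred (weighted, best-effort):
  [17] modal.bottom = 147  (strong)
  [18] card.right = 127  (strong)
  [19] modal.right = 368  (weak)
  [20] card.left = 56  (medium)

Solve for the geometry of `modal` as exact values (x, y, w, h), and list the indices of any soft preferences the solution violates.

modal = (x=173, y=35, w=180, h=112)
violated soft preferences: 18, 19

1. modal.x = 173  [modal.left = card.right + 17]
2. modal.y = 35  [card.top = modal.top]
3. modal.w = 180  [main.right = modal.right + 17]
4. modal.h = 112  [header.top = modal.bottom + 17]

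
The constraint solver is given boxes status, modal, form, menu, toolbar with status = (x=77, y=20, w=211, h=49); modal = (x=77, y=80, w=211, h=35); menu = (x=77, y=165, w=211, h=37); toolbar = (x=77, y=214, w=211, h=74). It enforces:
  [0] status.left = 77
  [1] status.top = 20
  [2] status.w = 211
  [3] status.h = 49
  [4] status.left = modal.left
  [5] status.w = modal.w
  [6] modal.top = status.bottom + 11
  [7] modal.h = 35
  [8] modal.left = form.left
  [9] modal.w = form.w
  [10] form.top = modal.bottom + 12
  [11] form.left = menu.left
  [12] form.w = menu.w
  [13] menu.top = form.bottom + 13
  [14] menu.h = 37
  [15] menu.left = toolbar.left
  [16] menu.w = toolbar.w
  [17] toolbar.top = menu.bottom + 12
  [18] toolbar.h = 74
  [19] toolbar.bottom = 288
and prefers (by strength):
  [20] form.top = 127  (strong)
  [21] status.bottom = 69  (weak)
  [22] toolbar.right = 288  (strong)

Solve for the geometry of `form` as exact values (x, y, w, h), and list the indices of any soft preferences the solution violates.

1. form.x = 77  [modal.left = form.left]
2. form.w = 211  [modal.w = form.w]
3. form.y = 127  [form.top = modal.bottom + 12]
4. form.h = 25  [menu.top = form.bottom + 13]

form = (x=77, y=127, w=211, h=25)
violated soft preferences: none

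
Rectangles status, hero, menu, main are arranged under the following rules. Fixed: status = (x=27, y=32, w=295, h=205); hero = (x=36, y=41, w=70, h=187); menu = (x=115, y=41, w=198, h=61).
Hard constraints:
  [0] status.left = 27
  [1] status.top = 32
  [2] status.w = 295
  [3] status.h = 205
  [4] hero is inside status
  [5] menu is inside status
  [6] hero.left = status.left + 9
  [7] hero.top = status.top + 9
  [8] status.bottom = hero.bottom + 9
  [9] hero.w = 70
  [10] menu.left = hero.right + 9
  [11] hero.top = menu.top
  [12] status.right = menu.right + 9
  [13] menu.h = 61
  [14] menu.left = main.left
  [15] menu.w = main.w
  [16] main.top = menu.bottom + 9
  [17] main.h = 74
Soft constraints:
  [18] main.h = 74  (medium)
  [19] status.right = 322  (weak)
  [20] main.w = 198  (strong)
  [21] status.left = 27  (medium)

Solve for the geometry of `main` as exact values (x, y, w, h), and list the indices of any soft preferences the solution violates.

main = (x=115, y=111, w=198, h=74)
violated soft preferences: none

1. main.x = 115  [menu.left = main.left]
2. main.w = 198  [menu.w = main.w]
3. main.y = 111  [main.top = menu.bottom + 9]
4. main.h = 74  [main.h = 74]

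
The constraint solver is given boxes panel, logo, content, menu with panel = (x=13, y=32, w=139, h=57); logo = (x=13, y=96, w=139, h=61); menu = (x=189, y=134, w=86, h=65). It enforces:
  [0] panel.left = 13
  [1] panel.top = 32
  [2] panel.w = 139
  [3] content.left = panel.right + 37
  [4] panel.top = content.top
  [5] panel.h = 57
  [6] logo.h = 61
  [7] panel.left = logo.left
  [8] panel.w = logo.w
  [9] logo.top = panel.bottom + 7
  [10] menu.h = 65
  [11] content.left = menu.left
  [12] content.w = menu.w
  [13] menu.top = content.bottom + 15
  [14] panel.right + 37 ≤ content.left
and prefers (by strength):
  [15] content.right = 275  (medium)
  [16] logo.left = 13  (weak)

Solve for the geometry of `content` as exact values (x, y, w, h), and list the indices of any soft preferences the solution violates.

1. content.x = 189  [content.left = panel.right + 37]
2. content.y = 32  [panel.top = content.top]
3. content.w = 86  [content.w = menu.w]
4. content.h = 87  [menu.top = content.bottom + 15]

content = (x=189, y=32, w=86, h=87)
violated soft preferences: none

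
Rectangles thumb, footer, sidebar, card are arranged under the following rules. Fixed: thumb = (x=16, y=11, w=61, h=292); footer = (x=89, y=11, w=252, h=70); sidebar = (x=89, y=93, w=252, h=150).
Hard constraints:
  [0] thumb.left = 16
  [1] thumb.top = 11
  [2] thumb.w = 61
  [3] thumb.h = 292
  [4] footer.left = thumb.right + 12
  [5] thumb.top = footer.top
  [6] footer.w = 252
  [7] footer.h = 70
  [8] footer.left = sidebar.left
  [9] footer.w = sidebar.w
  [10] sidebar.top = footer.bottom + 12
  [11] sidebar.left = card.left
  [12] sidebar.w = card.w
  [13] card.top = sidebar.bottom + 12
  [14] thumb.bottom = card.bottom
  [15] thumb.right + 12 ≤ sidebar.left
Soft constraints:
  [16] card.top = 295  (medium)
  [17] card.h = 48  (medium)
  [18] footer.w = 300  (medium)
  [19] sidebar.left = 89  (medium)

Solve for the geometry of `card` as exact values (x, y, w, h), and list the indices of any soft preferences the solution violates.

1. card.x = 89  [sidebar.left = card.left]
2. card.w = 252  [sidebar.w = card.w]
3. card.y = 255  [card.top = sidebar.bottom + 12]
4. card.h = 48  [thumb.bottom = card.bottom]

card = (x=89, y=255, w=252, h=48)
violated soft preferences: 16, 18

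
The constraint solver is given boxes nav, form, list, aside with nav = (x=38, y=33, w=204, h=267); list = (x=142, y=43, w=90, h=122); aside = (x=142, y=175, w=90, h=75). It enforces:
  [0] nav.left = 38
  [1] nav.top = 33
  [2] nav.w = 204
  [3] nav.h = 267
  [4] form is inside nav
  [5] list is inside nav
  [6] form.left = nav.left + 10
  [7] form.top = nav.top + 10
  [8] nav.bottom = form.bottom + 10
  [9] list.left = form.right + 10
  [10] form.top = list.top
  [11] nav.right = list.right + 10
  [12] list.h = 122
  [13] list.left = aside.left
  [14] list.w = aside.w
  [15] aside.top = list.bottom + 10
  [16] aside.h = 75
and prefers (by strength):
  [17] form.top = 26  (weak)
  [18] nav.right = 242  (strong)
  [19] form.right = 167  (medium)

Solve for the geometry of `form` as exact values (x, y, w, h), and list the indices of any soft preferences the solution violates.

1. form.x = 48  [form.left = nav.left + 10]
2. form.y = 43  [form.top = nav.top + 10]
3. form.h = 247  [nav.bottom = form.bottom + 10]
4. form.w = 84  [list.left = form.right + 10]

form = (x=48, y=43, w=84, h=247)
violated soft preferences: 17, 19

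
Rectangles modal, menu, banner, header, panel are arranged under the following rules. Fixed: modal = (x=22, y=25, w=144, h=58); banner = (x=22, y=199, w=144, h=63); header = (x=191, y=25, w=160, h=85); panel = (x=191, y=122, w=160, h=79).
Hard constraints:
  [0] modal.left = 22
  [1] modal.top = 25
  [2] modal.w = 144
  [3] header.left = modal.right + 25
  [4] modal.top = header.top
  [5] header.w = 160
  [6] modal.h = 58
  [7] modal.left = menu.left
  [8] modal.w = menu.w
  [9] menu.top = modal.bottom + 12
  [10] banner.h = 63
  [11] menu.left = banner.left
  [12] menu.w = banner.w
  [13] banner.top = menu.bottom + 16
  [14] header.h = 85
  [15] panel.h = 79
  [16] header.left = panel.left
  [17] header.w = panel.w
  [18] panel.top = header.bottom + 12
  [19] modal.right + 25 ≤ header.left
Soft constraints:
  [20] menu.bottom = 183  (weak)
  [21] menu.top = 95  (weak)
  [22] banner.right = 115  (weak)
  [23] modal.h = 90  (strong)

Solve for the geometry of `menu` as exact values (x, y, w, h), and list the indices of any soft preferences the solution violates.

menu = (x=22, y=95, w=144, h=88)
violated soft preferences: 22, 23

1. menu.x = 22  [modal.left = menu.left]
2. menu.w = 144  [modal.w = menu.w]
3. menu.y = 95  [menu.top = modal.bottom + 12]
4. menu.h = 88  [banner.top = menu.bottom + 16]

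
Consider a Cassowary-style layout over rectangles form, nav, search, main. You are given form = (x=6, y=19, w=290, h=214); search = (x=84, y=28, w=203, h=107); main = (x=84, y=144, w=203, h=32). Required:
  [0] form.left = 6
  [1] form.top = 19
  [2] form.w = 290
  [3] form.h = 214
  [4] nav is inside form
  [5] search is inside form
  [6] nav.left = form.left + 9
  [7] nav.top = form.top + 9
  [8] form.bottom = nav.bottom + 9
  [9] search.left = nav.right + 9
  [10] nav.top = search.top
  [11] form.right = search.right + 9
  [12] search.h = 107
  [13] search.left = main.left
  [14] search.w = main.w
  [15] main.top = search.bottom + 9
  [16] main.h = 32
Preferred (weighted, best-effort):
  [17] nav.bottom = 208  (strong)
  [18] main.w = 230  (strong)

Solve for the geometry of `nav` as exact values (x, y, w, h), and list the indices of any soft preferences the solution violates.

nav = (x=15, y=28, w=60, h=196)
violated soft preferences: 17, 18

1. nav.x = 15  [nav.left = form.left + 9]
2. nav.y = 28  [nav.top = form.top + 9]
3. nav.h = 196  [form.bottom = nav.bottom + 9]
4. nav.w = 60  [search.left = nav.right + 9]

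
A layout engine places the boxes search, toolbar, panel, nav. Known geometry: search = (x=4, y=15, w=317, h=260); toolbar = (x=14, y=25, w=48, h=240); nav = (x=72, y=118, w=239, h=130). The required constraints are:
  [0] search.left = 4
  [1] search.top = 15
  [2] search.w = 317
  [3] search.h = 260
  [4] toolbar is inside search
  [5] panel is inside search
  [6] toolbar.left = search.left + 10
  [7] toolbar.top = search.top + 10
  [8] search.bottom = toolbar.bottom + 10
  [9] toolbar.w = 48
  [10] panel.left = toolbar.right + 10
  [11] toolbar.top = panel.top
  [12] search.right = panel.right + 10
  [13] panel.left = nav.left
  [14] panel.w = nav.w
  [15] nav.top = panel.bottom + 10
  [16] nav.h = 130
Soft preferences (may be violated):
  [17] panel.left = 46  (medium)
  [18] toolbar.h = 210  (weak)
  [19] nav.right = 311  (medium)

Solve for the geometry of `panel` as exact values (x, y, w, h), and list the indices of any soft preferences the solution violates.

panel = (x=72, y=25, w=239, h=83)
violated soft preferences: 17, 18

1. panel.x = 72  [panel.left = toolbar.right + 10]
2. panel.y = 25  [toolbar.top = panel.top]
3. panel.w = 239  [search.right = panel.right + 10]
4. panel.h = 83  [nav.top = panel.bottom + 10]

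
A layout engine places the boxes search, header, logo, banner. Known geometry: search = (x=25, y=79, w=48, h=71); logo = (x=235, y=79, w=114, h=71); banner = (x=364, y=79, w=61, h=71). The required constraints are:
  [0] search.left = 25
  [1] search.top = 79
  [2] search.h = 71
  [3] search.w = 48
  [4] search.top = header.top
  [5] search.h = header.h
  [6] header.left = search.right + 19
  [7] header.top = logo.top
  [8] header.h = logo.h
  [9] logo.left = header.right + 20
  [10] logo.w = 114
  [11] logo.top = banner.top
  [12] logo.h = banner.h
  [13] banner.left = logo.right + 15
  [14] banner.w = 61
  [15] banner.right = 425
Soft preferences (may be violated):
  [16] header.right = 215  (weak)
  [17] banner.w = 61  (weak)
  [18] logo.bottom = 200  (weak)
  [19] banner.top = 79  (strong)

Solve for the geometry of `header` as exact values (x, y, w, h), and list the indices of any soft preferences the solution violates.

1. header.y = 79  [search.top = header.top]
2. header.h = 71  [search.h = header.h]
3. header.x = 92  [header.left = search.right + 19]
4. header.w = 123  [logo.left = header.right + 20]

header = (x=92, y=79, w=123, h=71)
violated soft preferences: 18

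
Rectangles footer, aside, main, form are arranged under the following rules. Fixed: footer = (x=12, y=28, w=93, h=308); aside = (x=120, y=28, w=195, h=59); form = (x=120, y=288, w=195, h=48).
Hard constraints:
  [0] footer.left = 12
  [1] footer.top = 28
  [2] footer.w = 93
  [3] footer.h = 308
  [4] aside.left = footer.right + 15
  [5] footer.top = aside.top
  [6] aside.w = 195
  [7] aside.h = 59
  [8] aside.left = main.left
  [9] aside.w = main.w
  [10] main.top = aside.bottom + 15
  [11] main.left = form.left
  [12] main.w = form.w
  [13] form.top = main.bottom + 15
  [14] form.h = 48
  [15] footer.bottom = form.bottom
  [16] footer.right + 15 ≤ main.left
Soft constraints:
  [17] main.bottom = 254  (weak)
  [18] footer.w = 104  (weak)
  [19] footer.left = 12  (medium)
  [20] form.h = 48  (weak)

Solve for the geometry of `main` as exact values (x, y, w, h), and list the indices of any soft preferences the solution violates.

main = (x=120, y=102, w=195, h=171)
violated soft preferences: 17, 18

1. main.x = 120  [aside.left = main.left]
2. main.w = 195  [aside.w = main.w]
3. main.y = 102  [main.top = aside.bottom + 15]
4. main.h = 171  [form.top = main.bottom + 15]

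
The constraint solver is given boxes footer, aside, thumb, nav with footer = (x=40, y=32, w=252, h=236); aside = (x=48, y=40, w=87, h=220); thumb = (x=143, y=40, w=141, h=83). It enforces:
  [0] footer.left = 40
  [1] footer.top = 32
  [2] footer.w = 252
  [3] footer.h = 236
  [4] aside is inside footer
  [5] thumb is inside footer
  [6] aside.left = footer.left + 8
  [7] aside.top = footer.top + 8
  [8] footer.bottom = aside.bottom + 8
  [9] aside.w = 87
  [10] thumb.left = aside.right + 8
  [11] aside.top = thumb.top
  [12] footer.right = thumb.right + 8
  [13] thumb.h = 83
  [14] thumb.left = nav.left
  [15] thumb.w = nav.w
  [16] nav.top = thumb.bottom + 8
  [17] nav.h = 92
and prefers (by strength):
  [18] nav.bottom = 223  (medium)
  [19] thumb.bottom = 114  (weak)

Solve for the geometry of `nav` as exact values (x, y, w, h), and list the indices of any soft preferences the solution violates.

1. nav.x = 143  [thumb.left = nav.left]
2. nav.w = 141  [thumb.w = nav.w]
3. nav.y = 131  [nav.top = thumb.bottom + 8]
4. nav.h = 92  [nav.h = 92]

nav = (x=143, y=131, w=141, h=92)
violated soft preferences: 19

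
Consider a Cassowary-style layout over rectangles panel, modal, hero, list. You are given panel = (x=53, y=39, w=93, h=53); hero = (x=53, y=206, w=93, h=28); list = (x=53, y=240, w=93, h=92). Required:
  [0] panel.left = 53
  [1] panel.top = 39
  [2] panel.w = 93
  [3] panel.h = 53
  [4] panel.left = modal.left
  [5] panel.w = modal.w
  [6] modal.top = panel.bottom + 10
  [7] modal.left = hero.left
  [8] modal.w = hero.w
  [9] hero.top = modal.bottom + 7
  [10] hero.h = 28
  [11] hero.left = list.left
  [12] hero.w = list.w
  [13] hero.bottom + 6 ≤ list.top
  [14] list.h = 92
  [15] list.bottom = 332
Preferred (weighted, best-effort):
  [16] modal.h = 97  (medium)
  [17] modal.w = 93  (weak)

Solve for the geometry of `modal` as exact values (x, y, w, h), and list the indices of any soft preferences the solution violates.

1. modal.x = 53  [panel.left = modal.left]
2. modal.w = 93  [panel.w = modal.w]
3. modal.y = 102  [modal.top = panel.bottom + 10]
4. modal.h = 97  [hero.top = modal.bottom + 7]

modal = (x=53, y=102, w=93, h=97)
violated soft preferences: none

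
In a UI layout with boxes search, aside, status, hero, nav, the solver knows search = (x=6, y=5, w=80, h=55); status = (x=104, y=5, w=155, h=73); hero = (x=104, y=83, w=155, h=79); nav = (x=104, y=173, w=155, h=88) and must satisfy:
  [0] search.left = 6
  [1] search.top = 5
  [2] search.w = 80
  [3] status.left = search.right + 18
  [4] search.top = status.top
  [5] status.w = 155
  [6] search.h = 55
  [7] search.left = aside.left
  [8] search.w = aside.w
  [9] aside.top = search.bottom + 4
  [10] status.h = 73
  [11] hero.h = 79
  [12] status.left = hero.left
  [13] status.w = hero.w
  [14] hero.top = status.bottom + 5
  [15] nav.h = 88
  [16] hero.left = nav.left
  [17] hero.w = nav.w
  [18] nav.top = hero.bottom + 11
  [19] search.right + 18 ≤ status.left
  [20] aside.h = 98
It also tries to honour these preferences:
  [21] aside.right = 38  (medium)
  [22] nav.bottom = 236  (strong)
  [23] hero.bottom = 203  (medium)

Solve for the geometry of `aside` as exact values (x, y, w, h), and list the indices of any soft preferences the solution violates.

aside = (x=6, y=64, w=80, h=98)
violated soft preferences: 21, 22, 23

1. aside.x = 6  [search.left = aside.left]
2. aside.w = 80  [search.w = aside.w]
3. aside.y = 64  [aside.top = search.bottom + 4]
4. aside.h = 98  [aside.h = 98]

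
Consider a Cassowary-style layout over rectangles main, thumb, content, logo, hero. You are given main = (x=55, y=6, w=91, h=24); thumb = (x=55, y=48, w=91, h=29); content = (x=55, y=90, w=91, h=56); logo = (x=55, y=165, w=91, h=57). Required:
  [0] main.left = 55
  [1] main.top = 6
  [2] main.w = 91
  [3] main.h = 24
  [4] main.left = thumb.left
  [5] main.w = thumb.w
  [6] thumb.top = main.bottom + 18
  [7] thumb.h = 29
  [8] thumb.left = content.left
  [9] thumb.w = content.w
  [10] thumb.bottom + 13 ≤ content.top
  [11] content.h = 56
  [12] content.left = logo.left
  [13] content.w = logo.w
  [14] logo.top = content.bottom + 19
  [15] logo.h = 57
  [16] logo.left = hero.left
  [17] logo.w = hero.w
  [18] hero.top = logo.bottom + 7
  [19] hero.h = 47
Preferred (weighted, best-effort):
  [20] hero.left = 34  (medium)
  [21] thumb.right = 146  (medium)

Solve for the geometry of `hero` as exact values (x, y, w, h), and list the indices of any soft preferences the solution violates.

hero = (x=55, y=229, w=91, h=47)
violated soft preferences: 20

1. hero.x = 55  [logo.left = hero.left]
2. hero.w = 91  [logo.w = hero.w]
3. hero.y = 229  [hero.top = logo.bottom + 7]
4. hero.h = 47  [hero.h = 47]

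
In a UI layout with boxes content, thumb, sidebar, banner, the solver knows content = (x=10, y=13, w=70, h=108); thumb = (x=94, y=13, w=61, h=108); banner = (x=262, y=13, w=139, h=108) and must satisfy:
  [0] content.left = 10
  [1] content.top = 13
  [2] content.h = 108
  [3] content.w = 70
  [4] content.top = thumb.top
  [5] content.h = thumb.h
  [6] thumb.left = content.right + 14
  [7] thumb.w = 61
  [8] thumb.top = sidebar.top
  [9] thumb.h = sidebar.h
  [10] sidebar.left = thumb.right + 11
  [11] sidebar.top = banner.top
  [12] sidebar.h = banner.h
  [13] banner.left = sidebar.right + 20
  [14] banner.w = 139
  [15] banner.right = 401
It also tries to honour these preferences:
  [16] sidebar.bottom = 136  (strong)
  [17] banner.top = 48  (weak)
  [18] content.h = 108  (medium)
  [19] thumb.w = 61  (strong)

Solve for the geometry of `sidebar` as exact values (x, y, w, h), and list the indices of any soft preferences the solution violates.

sidebar = (x=166, y=13, w=76, h=108)
violated soft preferences: 16, 17

1. sidebar.y = 13  [thumb.top = sidebar.top]
2. sidebar.h = 108  [thumb.h = sidebar.h]
3. sidebar.x = 166  [sidebar.left = thumb.right + 11]
4. sidebar.w = 76  [banner.left = sidebar.right + 20]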